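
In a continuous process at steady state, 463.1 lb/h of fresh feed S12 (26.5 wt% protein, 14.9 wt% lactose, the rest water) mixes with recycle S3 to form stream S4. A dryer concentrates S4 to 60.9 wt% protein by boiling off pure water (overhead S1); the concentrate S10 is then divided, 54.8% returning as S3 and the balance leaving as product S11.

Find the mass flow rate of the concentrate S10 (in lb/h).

Overall protein balance (none leaves overhead): protein in fresh feed = protein in product, i.e. 463.1×0.265 = (1−0.548)·S10·0.609.
S10 = 122.72/(0.609×0.452) = 445.83 lb/h.

445.8 lb/h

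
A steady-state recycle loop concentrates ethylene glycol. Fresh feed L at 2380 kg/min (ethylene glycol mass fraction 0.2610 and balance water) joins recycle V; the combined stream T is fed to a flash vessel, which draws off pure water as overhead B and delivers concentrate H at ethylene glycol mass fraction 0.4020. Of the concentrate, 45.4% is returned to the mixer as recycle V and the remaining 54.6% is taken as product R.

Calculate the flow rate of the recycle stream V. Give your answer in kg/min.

Overall ethylene glycol balance (none leaves overhead): ethylene glycol in fresh feed = ethylene glycol in product, i.e. 2380×0.261 = (1−0.454)·H·0.402.
H = 621.18/(0.402×0.546) = 2830.1 kg/min.
Recycle V = 0.454×2830.1 = 1284.9 kg/min.

1285 kg/min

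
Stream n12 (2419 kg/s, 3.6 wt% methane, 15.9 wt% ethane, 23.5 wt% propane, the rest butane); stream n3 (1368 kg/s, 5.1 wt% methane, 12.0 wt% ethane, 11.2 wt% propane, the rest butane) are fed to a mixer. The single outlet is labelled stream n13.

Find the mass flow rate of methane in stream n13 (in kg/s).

methane out = methane in = 2419×0.036 + 1368×0.051 = 156.85 kg/s.

156.9 kg/s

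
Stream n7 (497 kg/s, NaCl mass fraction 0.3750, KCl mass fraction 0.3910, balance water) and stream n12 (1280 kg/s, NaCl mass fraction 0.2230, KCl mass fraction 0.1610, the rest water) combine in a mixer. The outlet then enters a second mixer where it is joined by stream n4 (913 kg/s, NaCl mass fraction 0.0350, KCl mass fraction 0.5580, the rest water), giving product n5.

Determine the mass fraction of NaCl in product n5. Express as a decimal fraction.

0.1873

Overall, product flow = 2690 kg/s.
NaCl in = 497×0.375 + 1280×0.223 + 913×0.035 = 503.77 kg/s.
NaCl fraction in n5 = 0.1873.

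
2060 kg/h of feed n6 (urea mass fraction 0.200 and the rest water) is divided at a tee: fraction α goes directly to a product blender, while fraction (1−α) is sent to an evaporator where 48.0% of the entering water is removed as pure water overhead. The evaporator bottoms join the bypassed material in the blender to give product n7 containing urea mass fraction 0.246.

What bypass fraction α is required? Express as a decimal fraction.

All 2060×0.200 = 412 kg/h of urea reaches n7, so n7 = 412/0.246 = 1674.8 kg/h and vapour = 385.2 kg/h.
The evaporator receives (1−α)·2060 of feed at 0.800 water and removes 0.480 of that water:
0.480×0.800×(1−α)×2060 = 385.2
(1−α) = 385.2/791.04 = 0.4870;  α = 0.5130.

0.513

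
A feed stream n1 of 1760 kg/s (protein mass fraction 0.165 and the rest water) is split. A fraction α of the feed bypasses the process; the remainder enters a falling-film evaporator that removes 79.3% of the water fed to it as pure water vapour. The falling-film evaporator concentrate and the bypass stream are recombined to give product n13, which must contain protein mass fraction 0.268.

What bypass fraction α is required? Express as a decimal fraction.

0.420

All 1760×0.165 = 290.4 kg/s of protein reaches n13, so n13 = 290.4/0.268 = 1083.6 kg/s and vapour = 676.42 kg/s.
The evaporator receives (1−α)·1760 of feed at 0.835 water and removes 0.793 of that water:
0.793×0.835×(1−α)×1760 = 676.42
(1−α) = 676.42/1165.4 = 0.5804;  α = 0.4196.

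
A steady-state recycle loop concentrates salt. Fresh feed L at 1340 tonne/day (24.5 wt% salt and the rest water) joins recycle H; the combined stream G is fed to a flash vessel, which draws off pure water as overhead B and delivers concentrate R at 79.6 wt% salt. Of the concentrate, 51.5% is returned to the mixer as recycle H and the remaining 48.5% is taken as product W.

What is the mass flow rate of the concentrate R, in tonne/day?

Overall salt balance (none leaves overhead): salt in fresh feed = salt in product, i.e. 1340×0.245 = (1−0.515)·R·0.796.
R = 328.3/(0.796×0.485) = 850.39 tonne/day.

850.4 tonne/day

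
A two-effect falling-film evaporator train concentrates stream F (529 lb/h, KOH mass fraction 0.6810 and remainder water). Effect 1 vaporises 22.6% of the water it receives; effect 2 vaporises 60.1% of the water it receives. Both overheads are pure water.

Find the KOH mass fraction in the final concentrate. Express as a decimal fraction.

0.8736

water in feed = 529×0.319 = 168.75 lb/h.
After stage 1: water left = (1−0.226)×168.75 = 130.61; stream total = 490.86 lb/h.
After stage 2: water left = (1−0.601)×130.61 = 52.115; final concentrate = 412.36 lb/h.
KOH fraction = 360.25/412.36 = 0.8736.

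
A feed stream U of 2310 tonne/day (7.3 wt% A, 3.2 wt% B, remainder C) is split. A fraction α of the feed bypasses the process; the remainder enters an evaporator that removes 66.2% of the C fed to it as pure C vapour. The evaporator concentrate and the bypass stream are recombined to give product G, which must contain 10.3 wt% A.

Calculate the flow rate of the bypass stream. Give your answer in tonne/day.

1174 tonne/day

All 2310×0.073 = 168.63 tonne/day of A reaches G, so G = 168.63/0.103 = 1637.2 tonne/day and vapour = 672.82 tonne/day.
The evaporator receives (1−α)·2310 of feed at 0.895 C and removes 0.662 of that C:
0.662×0.895×(1−α)×2310 = 672.82
(1−α) = 672.82/1368.7 = 0.4916;  α = 0.5084.
Bypass flow = 0.5084×2310 = 1174.4 tonne/day.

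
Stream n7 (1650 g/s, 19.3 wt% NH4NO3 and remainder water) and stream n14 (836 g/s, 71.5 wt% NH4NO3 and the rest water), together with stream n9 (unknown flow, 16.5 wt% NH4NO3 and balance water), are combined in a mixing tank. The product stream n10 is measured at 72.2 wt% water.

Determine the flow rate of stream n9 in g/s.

Let n9 be the unknown flow. Total out = 2486 + n9.
water balance: 1569.8 + 0.835·n9 = 0.722·(2486 + n9)
(0.835 − 0.722)·n9 = 0.722×2486 − 1569.8 = 225.08
n9 = 225.08 / 0.113 = 1991.9 g/s

1992 g/s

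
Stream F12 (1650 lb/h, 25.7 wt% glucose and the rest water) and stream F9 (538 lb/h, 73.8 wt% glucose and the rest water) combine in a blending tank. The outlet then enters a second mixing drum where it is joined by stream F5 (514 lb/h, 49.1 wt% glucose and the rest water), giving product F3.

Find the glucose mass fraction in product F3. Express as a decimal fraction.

Overall, product flow = 2702 lb/h.
glucose in = 1650×0.257 + 538×0.738 + 514×0.491 = 1073.5 lb/h.
glucose fraction in F3 = 0.397.

0.397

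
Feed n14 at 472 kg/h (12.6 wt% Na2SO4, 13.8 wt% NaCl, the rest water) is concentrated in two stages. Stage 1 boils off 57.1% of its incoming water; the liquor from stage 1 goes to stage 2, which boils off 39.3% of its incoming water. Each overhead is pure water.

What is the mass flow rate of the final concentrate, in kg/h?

215.1 kg/h

water in feed = 472×0.736 = 347.39 kg/h.
After stage 1: water left = (1−0.571)×347.39 = 149.03; stream total = 273.64 kg/h.
After stage 2: water left = (1−0.393)×149.03 = 90.462; final concentrate = 215.07 kg/h.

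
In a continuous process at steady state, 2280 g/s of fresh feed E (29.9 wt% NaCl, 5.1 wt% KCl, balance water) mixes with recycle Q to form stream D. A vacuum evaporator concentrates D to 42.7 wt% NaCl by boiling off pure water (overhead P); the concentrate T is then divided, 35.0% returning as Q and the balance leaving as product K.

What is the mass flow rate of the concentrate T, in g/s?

2456 g/s

Overall NaCl balance (none leaves overhead): NaCl in fresh feed = NaCl in product, i.e. 2280×0.299 = (1−0.350)·T·0.427.
T = 681.72/(0.427×0.650) = 2456.2 g/s.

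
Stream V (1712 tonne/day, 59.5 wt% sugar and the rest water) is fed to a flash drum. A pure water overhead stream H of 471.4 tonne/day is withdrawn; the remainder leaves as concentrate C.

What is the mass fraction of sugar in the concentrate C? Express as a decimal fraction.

0.821

sugar is not removed: 1712×0.595 = 1018.6 tonne/day of sugar enters C.
Concentrate = 1712 − 471.4 = 1240.6 tonne/day.
Mass fraction = 1018.6/1240.6 = 0.821.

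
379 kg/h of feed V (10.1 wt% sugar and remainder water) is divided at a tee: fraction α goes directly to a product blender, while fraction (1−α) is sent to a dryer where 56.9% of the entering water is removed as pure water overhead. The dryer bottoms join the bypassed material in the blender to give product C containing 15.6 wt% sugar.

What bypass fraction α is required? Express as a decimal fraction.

All 379×0.101 = 38.279 kg/h of sugar reaches C, so C = 38.279/0.156 = 245.38 kg/h and vapour = 133.62 kg/h.
The evaporator receives (1−α)·379 of feed at 0.899 water and removes 0.569 of that water:
0.569×0.899×(1−α)×379 = 133.62
(1−α) = 133.62/193.87 = 0.6892;  α = 0.3108.

0.311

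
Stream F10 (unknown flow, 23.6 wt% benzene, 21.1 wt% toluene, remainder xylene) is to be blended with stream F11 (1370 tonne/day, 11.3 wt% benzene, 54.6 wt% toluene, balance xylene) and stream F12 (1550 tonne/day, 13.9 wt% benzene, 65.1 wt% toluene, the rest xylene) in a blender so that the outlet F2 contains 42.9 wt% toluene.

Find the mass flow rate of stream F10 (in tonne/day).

2314 tonne/day

Let F10 be the unknown flow. Total out = 2920 + F10.
toluene balance: 1757.1 + 0.211·F10 = 0.429·(2920 + F10)
(0.211 − 0.429)·F10 = 0.429×2920 − 1757.1 = -504.39
F10 = -504.39 / -0.218 = 2313.7 tonne/day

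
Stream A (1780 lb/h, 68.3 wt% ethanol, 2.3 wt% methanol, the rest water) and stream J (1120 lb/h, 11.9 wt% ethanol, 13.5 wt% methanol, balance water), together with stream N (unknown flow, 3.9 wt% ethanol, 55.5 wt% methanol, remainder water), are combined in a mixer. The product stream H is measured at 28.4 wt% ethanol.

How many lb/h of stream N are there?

2145 lb/h

Let N be the unknown flow. Total out = 2900 + N.
ethanol balance: 1349 + 0.039·N = 0.284·(2900 + N)
(0.039 − 0.284)·N = 0.284×2900 − 1349 = -525.42
N = -525.42 / -0.245 = 2144.6 lb/h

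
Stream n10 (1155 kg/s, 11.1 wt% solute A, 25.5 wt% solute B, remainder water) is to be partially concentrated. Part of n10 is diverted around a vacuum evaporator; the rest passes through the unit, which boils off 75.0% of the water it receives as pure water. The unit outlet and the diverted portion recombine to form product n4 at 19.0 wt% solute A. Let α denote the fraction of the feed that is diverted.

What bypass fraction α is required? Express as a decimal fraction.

0.126

All 1155×0.111 = 128.21 kg/s of solute A reaches n4, so n4 = 128.21/0.190 = 674.76 kg/s and vapour = 480.24 kg/s.
The evaporator receives (1−α)·1155 of feed at 0.634 water and removes 0.750 of that water:
0.750×0.634×(1−α)×1155 = 480.24
(1−α) = 480.24/549.2 = 0.8744;  α = 0.1256.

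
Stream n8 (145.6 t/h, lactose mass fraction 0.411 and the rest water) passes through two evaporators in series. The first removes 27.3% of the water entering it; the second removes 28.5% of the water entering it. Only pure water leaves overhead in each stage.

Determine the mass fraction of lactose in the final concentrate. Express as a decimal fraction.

water in feed = 145.6×0.589 = 85.758 t/h.
After stage 1: water left = (1−0.273)×85.758 = 62.346; stream total = 122.19 t/h.
After stage 2: water left = (1−0.285)×62.346 = 44.578; final concentrate = 104.42 t/h.
lactose fraction = 59.842/104.42 = 0.573.

0.573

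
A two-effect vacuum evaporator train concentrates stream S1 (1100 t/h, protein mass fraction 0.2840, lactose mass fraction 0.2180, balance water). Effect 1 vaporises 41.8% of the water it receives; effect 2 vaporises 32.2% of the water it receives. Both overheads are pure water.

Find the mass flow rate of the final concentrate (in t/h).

water in feed = 1100×0.498 = 547.8 t/h.
After stage 1: water left = (1−0.418)×547.8 = 318.82; stream total = 871.02 t/h.
After stage 2: water left = (1−0.322)×318.82 = 216.16; final concentrate = 768.36 t/h.

768.4 t/h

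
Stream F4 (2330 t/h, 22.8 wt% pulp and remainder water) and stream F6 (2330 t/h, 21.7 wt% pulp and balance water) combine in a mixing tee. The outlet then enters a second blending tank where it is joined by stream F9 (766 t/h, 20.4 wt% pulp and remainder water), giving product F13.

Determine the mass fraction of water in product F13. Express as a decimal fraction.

0.7801

Overall, product flow = 5426 t/h.
water in = 2330×0.772 + 2330×0.783 + 766×0.796 = 4232.9 t/h.
water fraction in F13 = 0.7801.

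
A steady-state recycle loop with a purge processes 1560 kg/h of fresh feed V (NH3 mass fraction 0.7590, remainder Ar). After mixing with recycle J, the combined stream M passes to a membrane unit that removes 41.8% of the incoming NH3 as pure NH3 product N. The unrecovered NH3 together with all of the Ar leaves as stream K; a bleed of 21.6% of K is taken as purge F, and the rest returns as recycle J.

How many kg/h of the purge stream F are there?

649.7 kg/h

Ar enters only via V and leaves only via the purge: 1560×0.241 = 0.216×(Ar in K), and the membrane unit passes all Ar, so Ar in M = Ar in K = 1740.6 kg/h.
NH3 in M: m_A = 1560×0.759 + (1−0.216)·(1−0.418)·m_A, so m_A = 1184/0.5437 = 2177.7 kg/h.
K = (1−0.418)×2177.7 + 1740.6 = 3008 kg/h.
Purge F = 0.216×3008 = 649.72 kg/h.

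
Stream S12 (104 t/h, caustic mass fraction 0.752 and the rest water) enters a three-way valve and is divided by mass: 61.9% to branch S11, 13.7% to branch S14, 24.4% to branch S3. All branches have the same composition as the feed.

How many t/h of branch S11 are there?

64.38 t/h

Branch S11 flow = 0.619×104 = 64.376 t/h.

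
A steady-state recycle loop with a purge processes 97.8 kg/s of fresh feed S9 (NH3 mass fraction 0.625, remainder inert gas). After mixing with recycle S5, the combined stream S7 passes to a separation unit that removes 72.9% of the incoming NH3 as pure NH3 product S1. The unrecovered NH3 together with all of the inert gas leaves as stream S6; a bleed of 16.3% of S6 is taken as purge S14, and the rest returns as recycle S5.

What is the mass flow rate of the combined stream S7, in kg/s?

304.1 kg/s

inert gas enters only via S9 and leaves only via the purge: 97.8×0.375 = 0.163×(inert gas in S6), and the separation unit passes all inert gas, so inert gas in S7 = inert gas in S6 = 225 kg/s.
NH3 in S7: m_A = 97.8×0.625 + (1−0.163)·(1−0.729)·m_A, so m_A = 61.125/0.7732 = 79.057 kg/s.
S7 = 79.057 + 225 = 304.06 kg/s.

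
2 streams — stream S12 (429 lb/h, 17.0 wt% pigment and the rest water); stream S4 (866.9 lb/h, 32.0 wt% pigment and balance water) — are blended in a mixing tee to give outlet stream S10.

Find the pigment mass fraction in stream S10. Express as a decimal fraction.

0.270

Total flow out = 429 + 866.9 = 1295.9 lb/h.
pigment in = 429×0.170 + 866.9×0.320 = 350.34 lb/h.
pigment mass fraction in S10 = 350.34/1295.9 = 0.270.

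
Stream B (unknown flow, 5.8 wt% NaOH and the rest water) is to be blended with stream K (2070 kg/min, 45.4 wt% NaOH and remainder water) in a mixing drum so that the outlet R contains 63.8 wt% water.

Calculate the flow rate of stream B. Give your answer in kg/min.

626.4 kg/min

Let B be the unknown flow. Total out = 2070 + B.
water balance: 1130.2 + 0.942·B = 0.638·(2070 + B)
(0.942 − 0.638)·B = 0.638×2070 − 1130.2 = 190.44
B = 190.44 / 0.304 = 626.45 kg/min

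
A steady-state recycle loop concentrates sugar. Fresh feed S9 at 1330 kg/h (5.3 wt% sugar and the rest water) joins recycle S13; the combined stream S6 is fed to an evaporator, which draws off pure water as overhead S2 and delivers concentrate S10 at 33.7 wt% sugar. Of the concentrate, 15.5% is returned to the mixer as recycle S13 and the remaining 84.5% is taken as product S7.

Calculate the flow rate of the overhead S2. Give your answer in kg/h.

Overall sugar balance (none leaves overhead): sugar in fresh feed = sugar in product, i.e. 1330×0.053 = (1−0.155)·S10·0.337.
S10 = 70.49/(0.337×0.845) = 247.54 kg/h.
Recycle S13 = 0.155×247.54 = 38.368 kg/h.
Combined feed S6 = 1330 + 38.368 = 1368.4 kg/h.
Overhead S2 = S6 − S10 = 1368.4 − 247.54 = 1120.8 kg/h.

1121 kg/h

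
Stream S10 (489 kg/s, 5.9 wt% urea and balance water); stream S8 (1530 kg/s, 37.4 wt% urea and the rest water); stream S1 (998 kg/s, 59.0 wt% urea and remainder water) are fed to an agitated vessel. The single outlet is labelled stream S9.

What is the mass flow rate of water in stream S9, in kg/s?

1827 kg/s

water out = water in = 489×0.941 + 1530×0.626 + 998×0.410 = 1827.1 kg/s.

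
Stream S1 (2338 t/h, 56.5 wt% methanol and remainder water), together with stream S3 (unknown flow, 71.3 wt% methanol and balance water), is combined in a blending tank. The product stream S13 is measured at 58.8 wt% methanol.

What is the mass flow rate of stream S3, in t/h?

Let S3 be the unknown flow. Total out = 2338 + S3.
methanol balance: 1321 + 0.713·S3 = 0.588·(2338 + S3)
(0.713 − 0.588)·S3 = 0.588×2338 − 1321 = 53.774
S3 = 53.774 / 0.125 = 430.19 t/h

430.2 t/h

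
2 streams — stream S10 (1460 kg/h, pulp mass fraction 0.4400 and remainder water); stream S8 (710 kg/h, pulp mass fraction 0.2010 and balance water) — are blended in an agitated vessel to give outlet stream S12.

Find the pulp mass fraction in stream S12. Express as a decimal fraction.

Total flow out = 1460 + 710 = 2170 kg/h.
pulp in = 1460×0.440 + 710×0.201 = 785.11 kg/h.
pulp mass fraction in S12 = 785.11/2170 = 0.3618.

0.3618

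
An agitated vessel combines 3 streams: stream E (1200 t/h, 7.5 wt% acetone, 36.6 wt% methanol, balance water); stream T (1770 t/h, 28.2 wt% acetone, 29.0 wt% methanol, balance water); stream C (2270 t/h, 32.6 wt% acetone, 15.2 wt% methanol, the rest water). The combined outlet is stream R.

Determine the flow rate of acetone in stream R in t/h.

1329 t/h

acetone out = acetone in = 1200×0.075 + 1770×0.282 + 2270×0.326 = 1329.2 t/h.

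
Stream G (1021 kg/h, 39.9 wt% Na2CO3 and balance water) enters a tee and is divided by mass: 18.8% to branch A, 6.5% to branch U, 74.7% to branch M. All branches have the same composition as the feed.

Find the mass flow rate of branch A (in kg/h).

191.9 kg/h

Branch A flow = 0.188×1021 = 191.95 kg/h.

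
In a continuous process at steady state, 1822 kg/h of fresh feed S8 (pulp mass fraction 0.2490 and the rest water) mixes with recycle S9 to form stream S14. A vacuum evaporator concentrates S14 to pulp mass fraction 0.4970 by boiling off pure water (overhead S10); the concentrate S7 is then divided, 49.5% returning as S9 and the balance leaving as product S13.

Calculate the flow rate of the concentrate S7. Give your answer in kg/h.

Overall pulp balance (none leaves overhead): pulp in fresh feed = pulp in product, i.e. 1822×0.249 = (1−0.495)·S7·0.497.
S7 = 453.68/(0.497×0.505) = 1807.6 kg/h.

1808 kg/h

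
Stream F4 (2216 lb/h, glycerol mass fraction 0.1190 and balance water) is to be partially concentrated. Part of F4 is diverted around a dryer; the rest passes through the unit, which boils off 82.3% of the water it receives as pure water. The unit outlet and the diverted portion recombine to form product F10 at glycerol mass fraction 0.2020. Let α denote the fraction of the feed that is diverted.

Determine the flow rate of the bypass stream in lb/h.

960.2 lb/h

All 2216×0.119 = 263.7 lb/h of glycerol reaches F10, so F10 = 263.7/0.202 = 1305.5 lb/h and vapour = 910.53 lb/h.
The evaporator receives (1−α)·2216 of feed at 0.881 water and removes 0.823 of that water:
0.823×0.881×(1−α)×2216 = 910.53
(1−α) = 910.53/1606.7 = 0.5667;  α = 0.4333.
Bypass flow = 0.4333×2216 = 960.2 lb/h.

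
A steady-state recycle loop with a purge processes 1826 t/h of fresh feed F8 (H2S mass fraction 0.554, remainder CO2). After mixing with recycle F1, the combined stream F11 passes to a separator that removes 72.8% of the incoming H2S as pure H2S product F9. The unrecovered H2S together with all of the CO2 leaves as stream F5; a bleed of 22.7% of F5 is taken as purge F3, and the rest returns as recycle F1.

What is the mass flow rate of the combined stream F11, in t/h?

CO2 enters only via F8 and leaves only via the purge: 1826×0.446 = 0.227×(CO2 in F5), and the separator passes all CO2, so CO2 in F11 = CO2 in F5 = 3587.6 t/h.
H2S in F11: m_A = 1826×0.554 + (1−0.227)·(1−0.728)·m_A, so m_A = 1011.6/0.7897 = 1280.9 t/h.
F11 = 1280.9 + 3587.6 = 4868.6 t/h.

4869 t/h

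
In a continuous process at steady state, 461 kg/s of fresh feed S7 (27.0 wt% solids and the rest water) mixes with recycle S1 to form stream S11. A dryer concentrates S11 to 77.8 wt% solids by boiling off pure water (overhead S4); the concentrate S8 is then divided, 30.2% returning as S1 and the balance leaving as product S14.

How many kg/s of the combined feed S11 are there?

530.2 kg/s

Overall solids balance (none leaves overhead): solids in fresh feed = solids in product, i.e. 461×0.270 = (1−0.302)·S8·0.778.
S8 = 124.47/(0.778×0.698) = 229.21 kg/s.
Recycle S1 = 0.302×229.21 = 69.221 kg/s.
Combined feed S11 = 461 + 69.221 = 530.22 kg/s.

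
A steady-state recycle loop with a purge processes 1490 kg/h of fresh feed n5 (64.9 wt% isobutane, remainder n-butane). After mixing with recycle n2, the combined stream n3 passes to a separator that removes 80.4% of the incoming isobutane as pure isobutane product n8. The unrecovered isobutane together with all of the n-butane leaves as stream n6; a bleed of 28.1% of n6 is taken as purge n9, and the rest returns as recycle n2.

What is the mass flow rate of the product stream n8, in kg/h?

isobutane in n3: m_A = 1490×0.649 + (1−0.281)·(1−0.804)·m_A, so m_A = 967.01/0.8591 = 1125.6 kg/h.
Product n8 = 0.804×1125.6 = 905.01 kg/h.

905 kg/h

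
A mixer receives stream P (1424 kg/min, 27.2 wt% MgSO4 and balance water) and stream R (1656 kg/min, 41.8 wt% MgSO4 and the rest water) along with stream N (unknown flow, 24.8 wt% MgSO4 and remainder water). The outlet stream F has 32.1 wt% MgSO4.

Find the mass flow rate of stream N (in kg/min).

1245 kg/min

Let N be the unknown flow. Total out = 3080 + N.
MgSO4 balance: 1079.5 + 0.248·N = 0.321·(3080 + N)
(0.248 − 0.321)·N = 0.321×3080 − 1079.5 = -90.856
N = -90.856 / -0.073 = 1244.6 kg/min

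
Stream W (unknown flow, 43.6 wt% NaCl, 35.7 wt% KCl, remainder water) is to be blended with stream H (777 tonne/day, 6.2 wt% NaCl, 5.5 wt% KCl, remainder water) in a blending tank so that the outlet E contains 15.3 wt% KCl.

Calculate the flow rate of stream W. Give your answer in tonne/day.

373.3 tonne/day

Let W be the unknown flow. Total out = 777 + W.
KCl balance: 42.735 + 0.357·W = 0.153·(777 + W)
(0.357 − 0.153)·W = 0.153×777 − 42.735 = 76.146
W = 76.146 / 0.204 = 373.26 tonne/day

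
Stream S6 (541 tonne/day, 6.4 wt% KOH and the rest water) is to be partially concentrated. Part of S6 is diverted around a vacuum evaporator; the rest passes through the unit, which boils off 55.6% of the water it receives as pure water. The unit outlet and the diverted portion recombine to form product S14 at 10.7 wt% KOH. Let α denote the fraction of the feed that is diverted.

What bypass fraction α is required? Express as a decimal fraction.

All 541×0.064 = 34.624 tonne/day of KOH reaches S14, so S14 = 34.624/0.107 = 323.59 tonne/day and vapour = 217.41 tonne/day.
The evaporator receives (1−α)·541 of feed at 0.936 water and removes 0.556 of that water:
0.556×0.936×(1−α)×541 = 217.41
(1−α) = 217.41/281.55 = 0.7722;  α = 0.2278.

0.228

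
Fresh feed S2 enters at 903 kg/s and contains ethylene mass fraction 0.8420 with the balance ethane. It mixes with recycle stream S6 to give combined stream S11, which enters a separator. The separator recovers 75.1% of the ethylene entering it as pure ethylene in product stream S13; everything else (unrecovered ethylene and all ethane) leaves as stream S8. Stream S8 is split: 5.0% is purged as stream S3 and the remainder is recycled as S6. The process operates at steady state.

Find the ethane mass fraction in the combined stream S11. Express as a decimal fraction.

ethane enters only via S2 and leaves only via the purge: 903×0.158 = 0.050×(ethane in S8), and the separator passes all ethane, so ethane in S11 = ethane in S8 = 2853.5 kg/s.
ethylene in S11: m_A = 903×0.842 + (1−0.050)·(1−0.751)·m_A, so m_A = 760.33/0.7634 = 995.91 kg/s.
S11 = 995.91 + 2853.5 = 3849.4 kg/s.
ethane fraction in S11 = 2853.5/3849.4 = 0.7413.

0.7413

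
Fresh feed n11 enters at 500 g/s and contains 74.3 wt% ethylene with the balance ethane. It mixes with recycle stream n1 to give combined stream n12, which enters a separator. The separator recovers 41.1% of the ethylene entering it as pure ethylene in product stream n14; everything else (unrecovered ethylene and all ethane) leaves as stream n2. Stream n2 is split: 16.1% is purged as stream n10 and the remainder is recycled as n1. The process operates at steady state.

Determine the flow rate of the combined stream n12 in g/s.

ethane enters only via n11 and leaves only via the purge: 500×0.257 = 0.161×(ethane in n2), and the separator passes all ethane, so ethane in n12 = ethane in n2 = 798.14 g/s.
ethylene in n12: m_A = 500×0.743 + (1−0.161)·(1−0.411)·m_A, so m_A = 371.5/0.5058 = 734.44 g/s.
n12 = 734.44 + 798.14 = 1532.6 g/s.

1533 g/s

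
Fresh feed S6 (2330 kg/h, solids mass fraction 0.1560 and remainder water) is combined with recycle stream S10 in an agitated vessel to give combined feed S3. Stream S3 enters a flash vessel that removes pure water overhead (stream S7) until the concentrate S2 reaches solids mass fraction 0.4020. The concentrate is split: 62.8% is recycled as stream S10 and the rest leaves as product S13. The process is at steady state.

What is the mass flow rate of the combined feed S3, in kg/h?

3856 kg/h

Overall solids balance (none leaves overhead): solids in fresh feed = solids in product, i.e. 2330×0.156 = (1−0.628)·S2·0.402.
S2 = 363.48/(0.402×0.372) = 2430.6 kg/h.
Recycle S10 = 0.628×2430.6 = 1526.4 kg/h.
Combined feed S3 = 2330 + 1526.4 = 3856.4 kg/h.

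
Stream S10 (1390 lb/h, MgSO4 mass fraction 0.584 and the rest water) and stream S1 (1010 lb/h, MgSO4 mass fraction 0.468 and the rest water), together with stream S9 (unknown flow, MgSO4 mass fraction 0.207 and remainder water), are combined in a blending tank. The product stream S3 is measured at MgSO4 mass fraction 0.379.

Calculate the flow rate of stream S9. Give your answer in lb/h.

2179 lb/h

Let S9 be the unknown flow. Total out = 2400 + S9.
MgSO4 balance: 1284.4 + 0.207·S9 = 0.379·(2400 + S9)
(0.207 − 0.379)·S9 = 0.379×2400 − 1284.4 = -374.84
S9 = -374.84 / -0.172 = 2179.3 lb/h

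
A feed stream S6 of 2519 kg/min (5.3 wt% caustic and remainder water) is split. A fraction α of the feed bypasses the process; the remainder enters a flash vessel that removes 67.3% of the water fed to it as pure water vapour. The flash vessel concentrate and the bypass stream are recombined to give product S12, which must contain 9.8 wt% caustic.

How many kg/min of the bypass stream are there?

All 2519×0.053 = 133.51 kg/min of caustic reaches S12, so S12 = 133.51/0.098 = 1362.3 kg/min and vapour = 1156.7 kg/min.
The evaporator receives (1−α)·2519 of feed at 0.947 water and removes 0.673 of that water:
0.673×0.947×(1−α)×2519 = 1156.7
(1−α) = 1156.7/1605.4 = 0.7205;  α = 0.2795.
Bypass flow = 0.2795×2519 = 704.11 kg/min.

704.1 kg/min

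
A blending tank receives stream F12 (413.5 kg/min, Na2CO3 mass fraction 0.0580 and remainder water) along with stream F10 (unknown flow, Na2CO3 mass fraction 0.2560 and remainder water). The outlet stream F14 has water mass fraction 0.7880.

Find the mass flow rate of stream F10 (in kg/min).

Let F10 be the unknown flow. Total out = 413.5 + F10.
water balance: 389.52 + 0.744·F10 = 0.788·(413.5 + F10)
(0.744 − 0.788)·F10 = 0.788×413.5 − 389.52 = -63.679
F10 = -63.679 / -0.044 = 1447.2 kg/min

1447 kg/min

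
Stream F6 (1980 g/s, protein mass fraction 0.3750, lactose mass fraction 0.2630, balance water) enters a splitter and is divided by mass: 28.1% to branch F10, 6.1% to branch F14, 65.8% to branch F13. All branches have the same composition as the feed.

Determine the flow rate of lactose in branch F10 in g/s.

Branch F10 total = 0.281×1980 = 556.38 g/s.
lactose in F10 = 0.263×556.38 = 146.33 g/s.

146.3 g/s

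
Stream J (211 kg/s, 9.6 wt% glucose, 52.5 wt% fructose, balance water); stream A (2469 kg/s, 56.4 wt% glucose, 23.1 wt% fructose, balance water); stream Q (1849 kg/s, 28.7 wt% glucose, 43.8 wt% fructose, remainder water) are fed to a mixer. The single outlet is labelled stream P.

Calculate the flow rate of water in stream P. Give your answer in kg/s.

1095 kg/s

water out = water in = 211×0.379 + 2469×0.205 + 1849×0.275 = 1094.6 kg/s.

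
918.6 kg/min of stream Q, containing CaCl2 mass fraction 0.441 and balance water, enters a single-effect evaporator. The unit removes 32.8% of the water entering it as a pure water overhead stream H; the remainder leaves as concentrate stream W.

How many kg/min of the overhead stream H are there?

water entering = 918.6×0.559 = 513.5 kg/min; overhead removed = 0.328×513.5 = 168.43 kg/min.

168.4 kg/min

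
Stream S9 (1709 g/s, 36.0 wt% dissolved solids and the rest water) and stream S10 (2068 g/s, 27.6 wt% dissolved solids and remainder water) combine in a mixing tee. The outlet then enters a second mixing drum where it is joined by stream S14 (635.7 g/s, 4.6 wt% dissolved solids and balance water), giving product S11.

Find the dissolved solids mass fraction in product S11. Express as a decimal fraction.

0.275

Overall, product flow = 4412.7 g/s.
dissolved solids in = 1709×0.360 + 2068×0.276 + 635.7×0.046 = 1215.3 g/s.
dissolved solids fraction in S11 = 0.275.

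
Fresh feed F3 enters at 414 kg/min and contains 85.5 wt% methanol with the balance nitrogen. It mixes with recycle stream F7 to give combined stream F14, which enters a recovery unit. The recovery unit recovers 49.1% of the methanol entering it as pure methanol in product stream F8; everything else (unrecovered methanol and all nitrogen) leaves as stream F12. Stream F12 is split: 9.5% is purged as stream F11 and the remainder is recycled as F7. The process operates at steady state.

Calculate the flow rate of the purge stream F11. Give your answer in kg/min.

nitrogen enters only via F3 and leaves only via the purge: 414×0.145 = 0.095×(nitrogen in F12), and the recovery unit passes all nitrogen, so nitrogen in F14 = nitrogen in F12 = 631.89 kg/min.
methanol in F14: m_A = 414×0.855 + (1−0.095)·(1−0.491)·m_A, so m_A = 353.97/0.5394 = 656.28 kg/min.
F12 = (1−0.491)×656.28 + 631.89 = 965.94 kg/min.
Purge F11 = 0.095×965.94 = 91.765 kg/min.

91.76 kg/min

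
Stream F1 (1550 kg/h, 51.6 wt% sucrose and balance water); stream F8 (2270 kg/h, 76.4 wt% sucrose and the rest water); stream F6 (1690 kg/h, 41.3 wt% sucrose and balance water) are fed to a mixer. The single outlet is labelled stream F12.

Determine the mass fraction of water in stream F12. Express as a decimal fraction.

0.413

Total flow out = 1550 + 2270 + 1690 = 5510 kg/h.
water in = 1550×0.484 + 2270×0.236 + 1690×0.587 = 2277.9 kg/h.
water mass fraction in F12 = 2277.9/5510 = 0.413.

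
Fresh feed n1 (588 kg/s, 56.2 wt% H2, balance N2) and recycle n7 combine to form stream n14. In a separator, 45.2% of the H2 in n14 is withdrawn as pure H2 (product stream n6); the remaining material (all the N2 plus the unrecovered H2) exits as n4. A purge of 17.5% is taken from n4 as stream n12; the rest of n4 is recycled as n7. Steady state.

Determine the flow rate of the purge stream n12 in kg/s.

315.4 kg/s

N2 enters only via n1 and leaves only via the purge: 588×0.438 = 0.175×(N2 in n4), and the separator passes all N2, so N2 in n14 = N2 in n4 = 1471.7 kg/s.
H2 in n14: m_A = 588×0.562 + (1−0.175)·(1−0.452)·m_A, so m_A = 330.46/0.5479 = 603.13 kg/s.
n4 = (1−0.452)×603.13 + 1471.7 = 1802.2 kg/s.
Purge n12 = 0.175×1802.2 = 315.38 kg/s.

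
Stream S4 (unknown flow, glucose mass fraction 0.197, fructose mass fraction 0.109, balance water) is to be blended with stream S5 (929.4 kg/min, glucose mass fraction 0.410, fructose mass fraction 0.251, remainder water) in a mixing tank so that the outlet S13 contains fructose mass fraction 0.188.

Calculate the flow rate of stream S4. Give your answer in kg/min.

741.2 kg/min

Let S4 be the unknown flow. Total out = 929.4 + S4.
fructose balance: 233.28 + 0.109·S4 = 0.188·(929.4 + S4)
(0.109 − 0.188)·S4 = 0.188×929.4 − 233.28 = -58.552
S4 = -58.552 / -0.079 = 741.17 kg/min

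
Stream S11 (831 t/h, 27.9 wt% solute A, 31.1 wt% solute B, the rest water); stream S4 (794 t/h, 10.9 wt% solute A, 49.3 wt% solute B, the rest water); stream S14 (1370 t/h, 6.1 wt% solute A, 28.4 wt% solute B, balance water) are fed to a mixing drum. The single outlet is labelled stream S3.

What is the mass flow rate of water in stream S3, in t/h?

1554 t/h

water out = water in = 831×0.410 + 794×0.398 + 1370×0.655 = 1554.1 t/h.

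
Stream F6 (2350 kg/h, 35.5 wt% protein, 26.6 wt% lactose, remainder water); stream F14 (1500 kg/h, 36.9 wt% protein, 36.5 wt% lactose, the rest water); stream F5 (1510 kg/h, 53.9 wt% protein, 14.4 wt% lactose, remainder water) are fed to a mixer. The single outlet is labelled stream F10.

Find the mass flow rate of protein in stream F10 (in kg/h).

2202 kg/h

protein out = protein in = 2350×0.355 + 1500×0.369 + 1510×0.539 = 2201.6 kg/h.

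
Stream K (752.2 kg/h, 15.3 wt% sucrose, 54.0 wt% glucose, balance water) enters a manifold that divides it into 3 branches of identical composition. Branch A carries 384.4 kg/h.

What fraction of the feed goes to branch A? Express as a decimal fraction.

Fraction to A = 384.4/752.2 = 0.5110.

0.511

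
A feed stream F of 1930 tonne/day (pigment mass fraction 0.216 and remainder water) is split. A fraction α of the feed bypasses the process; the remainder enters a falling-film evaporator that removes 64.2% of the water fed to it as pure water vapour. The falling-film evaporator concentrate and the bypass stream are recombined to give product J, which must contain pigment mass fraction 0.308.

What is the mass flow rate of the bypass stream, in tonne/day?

All 1930×0.216 = 416.88 tonne/day of pigment reaches J, so J = 416.88/0.308 = 1353.5 tonne/day and vapour = 576.49 tonne/day.
The evaporator receives (1−α)·1930 of feed at 0.784 water and removes 0.642 of that water:
0.642×0.784×(1−α)×1930 = 576.49
(1−α) = 576.49/971.42 = 0.5935;  α = 0.4065.
Bypass flow = 0.4065×1930 = 784.64 tonne/day.

784.6 tonne/day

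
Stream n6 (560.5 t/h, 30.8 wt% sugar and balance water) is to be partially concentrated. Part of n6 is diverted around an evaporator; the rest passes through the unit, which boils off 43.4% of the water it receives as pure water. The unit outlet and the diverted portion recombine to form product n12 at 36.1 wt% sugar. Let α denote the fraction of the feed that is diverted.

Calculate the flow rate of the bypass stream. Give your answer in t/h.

All 560.5×0.308 = 172.63 t/h of sugar reaches n12, so n12 = 172.63/0.361 = 478.21 t/h and vapour = 82.289 t/h.
The evaporator receives (1−α)·560.5 of feed at 0.692 water and removes 0.434 of that water:
0.434×0.692×(1−α)×560.5 = 82.289
(1−α) = 82.289/168.33 = 0.4888;  α = 0.5112.
Bypass flow = 0.5112×560.5 = 286.5 t/h.

286.5 t/h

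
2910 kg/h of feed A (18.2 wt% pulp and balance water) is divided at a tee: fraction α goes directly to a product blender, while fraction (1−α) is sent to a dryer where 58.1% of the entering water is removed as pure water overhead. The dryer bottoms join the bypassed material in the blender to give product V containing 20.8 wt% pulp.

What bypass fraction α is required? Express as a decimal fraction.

All 2910×0.182 = 529.62 kg/h of pulp reaches V, so V = 529.62/0.208 = 2546.2 kg/h and vapour = 363.75 kg/h.
The evaporator receives (1−α)·2910 of feed at 0.818 water and removes 0.581 of that water:
0.581×0.818×(1−α)×2910 = 363.75
(1−α) = 363.75/1383 = 0.2630;  α = 0.7370.

0.737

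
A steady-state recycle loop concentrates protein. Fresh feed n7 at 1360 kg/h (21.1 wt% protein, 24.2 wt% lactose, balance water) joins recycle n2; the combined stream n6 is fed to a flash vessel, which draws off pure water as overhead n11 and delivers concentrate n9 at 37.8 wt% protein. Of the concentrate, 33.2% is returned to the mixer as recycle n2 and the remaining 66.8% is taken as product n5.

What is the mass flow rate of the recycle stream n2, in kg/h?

377.3 kg/h

Overall protein balance (none leaves overhead): protein in fresh feed = protein in product, i.e. 1360×0.211 = (1−0.332)·n9·0.378.
n9 = 286.96/(0.378×0.668) = 1136.5 kg/h.
Recycle n2 = 0.332×1136.5 = 377.3 kg/h.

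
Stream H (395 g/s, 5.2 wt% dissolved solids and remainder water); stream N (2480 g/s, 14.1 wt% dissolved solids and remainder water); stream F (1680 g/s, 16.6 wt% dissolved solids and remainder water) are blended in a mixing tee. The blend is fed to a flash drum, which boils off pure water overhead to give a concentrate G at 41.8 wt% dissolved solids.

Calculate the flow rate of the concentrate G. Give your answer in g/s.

1553 g/s

dissolved solids entering = 395×0.052 + 2480×0.141 + 1680×0.166 = 649.1 g/s.
All dissolved solids reports to G, so G = 649.1/0.418 = 1552.9 g/s.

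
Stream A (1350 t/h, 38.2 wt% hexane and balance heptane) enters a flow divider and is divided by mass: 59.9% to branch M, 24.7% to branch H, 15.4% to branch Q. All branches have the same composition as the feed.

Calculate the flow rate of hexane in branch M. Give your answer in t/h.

308.9 t/h

Branch M total = 0.599×1350 = 808.65 t/h.
hexane in M = 0.382×808.65 = 308.9 t/h.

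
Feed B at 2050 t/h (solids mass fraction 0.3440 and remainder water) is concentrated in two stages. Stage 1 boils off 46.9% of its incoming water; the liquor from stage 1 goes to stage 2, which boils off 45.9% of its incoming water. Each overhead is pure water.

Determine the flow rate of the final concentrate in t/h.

1092 t/h

water in feed = 2050×0.656 = 1344.8 t/h.
After stage 1: water left = (1−0.469)×1344.8 = 714.09; stream total = 1419.3 t/h.
After stage 2: water left = (1−0.459)×714.09 = 386.32; final concentrate = 1091.5 t/h.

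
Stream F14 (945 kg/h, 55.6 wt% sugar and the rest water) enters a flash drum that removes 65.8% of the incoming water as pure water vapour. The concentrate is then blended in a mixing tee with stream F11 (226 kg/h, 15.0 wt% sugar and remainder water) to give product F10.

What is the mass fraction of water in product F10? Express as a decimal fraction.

0.375

Vapour removed = 0.658×0.444×945 = 276.08 kg/h; concentrate = 668.92 kg/h.
water reaching the mixer = 143.5 (from concentrate) + 226×0.850 = 335.6 kg/h.
Product flow = 668.92 + 226 = 894.92 kg/h; water fraction = 0.375.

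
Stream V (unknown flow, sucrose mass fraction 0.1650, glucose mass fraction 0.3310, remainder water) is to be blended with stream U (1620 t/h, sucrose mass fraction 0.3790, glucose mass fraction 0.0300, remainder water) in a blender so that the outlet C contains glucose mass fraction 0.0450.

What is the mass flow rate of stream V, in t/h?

Let V be the unknown flow. Total out = 1620 + V.
glucose balance: 48.6 + 0.331·V = 0.045·(1620 + V)
(0.331 − 0.045)·V = 0.045×1620 − 48.6 = 24.3
V = 24.3 / 0.286 = 84.965 t/h

84.97 t/h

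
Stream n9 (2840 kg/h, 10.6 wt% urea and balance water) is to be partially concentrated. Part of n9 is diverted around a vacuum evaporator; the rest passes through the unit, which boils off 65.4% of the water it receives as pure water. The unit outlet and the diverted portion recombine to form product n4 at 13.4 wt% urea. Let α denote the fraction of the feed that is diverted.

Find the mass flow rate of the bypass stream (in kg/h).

All 2840×0.106 = 301.04 kg/h of urea reaches n4, so n4 = 301.04/0.134 = 2246.6 kg/h and vapour = 593.43 kg/h.
The evaporator receives (1−α)·2840 of feed at 0.894 water and removes 0.654 of that water:
0.654×0.894×(1−α)×2840 = 593.43
(1−α) = 593.43/1660.5 = 0.3574;  α = 0.6426.
Bypass flow = 0.6426×2840 = 1825 kg/h.

1825 kg/h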